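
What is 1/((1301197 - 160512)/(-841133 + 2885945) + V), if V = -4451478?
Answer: -292116/1300347784493 ≈ -2.2464e-7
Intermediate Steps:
1/((1301197 - 160512)/(-841133 + 2885945) + V) = 1/((1301197 - 160512)/(-841133 + 2885945) - 4451478) = 1/(1140685/2044812 - 4451478) = 1/(1140685*(1/2044812) - 4451478) = 1/(162955/292116 - 4451478) = 1/(-1300347784493/292116) = -292116/1300347784493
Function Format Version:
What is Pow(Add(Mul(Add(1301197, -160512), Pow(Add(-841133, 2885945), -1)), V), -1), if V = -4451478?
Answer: Rational(-292116, 1300347784493) ≈ -2.2464e-7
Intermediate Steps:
Pow(Add(Mul(Add(1301197, -160512), Pow(Add(-841133, 2885945), -1)), V), -1) = Pow(Add(Mul(Add(1301197, -160512), Pow(Add(-841133, 2885945), -1)), -4451478), -1) = Pow(Add(Mul(1140685, Pow(2044812, -1)), -4451478), -1) = Pow(Add(Mul(1140685, Rational(1, 2044812)), -4451478), -1) = Pow(Add(Rational(162955, 292116), -4451478), -1) = Pow(Rational(-1300347784493, 292116), -1) = Rational(-292116, 1300347784493)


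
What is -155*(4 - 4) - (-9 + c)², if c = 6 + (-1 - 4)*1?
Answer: -64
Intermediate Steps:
c = 1 (c = 6 - 5*1 = 6 - 5 = 1)
-155*(4 - 4) - (-9 + c)² = -155*(4 - 4) - (-9 + 1)² = -155*0 - 1*(-8)² = -31*0 - 1*64 = 0 - 64 = -64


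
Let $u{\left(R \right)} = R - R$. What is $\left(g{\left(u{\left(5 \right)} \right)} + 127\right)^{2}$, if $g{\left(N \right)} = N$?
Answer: $16129$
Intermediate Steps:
$u{\left(R \right)} = 0$
$\left(g{\left(u{\left(5 \right)} \right)} + 127\right)^{2} = \left(0 + 127\right)^{2} = 127^{2} = 16129$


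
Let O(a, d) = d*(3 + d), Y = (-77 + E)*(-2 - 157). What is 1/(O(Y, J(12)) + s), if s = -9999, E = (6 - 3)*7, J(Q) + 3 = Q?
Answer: -1/9891 ≈ -0.00010110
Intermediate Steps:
J(Q) = -3 + Q
E = 21 (E = 3*7 = 21)
Y = 8904 (Y = (-77 + 21)*(-2 - 157) = -56*(-159) = 8904)
1/(O(Y, J(12)) + s) = 1/((-3 + 12)*(3 + (-3 + 12)) - 9999) = 1/(9*(3 + 9) - 9999) = 1/(9*12 - 9999) = 1/(108 - 9999) = 1/(-9891) = -1/9891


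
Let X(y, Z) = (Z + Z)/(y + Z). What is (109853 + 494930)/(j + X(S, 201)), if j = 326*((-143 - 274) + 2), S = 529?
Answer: -220745795/49380649 ≈ -4.4703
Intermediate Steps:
X(y, Z) = 2*Z/(Z + y) (X(y, Z) = (2*Z)/(Z + y) = 2*Z/(Z + y))
j = -135290 (j = 326*(-417 + 2) = 326*(-415) = -135290)
(109853 + 494930)/(j + X(S, 201)) = (109853 + 494930)/(-135290 + 2*201/(201 + 529)) = 604783/(-135290 + 2*201/730) = 604783/(-135290 + 2*201*(1/730)) = 604783/(-135290 + 201/365) = 604783/(-49380649/365) = 604783*(-365/49380649) = -220745795/49380649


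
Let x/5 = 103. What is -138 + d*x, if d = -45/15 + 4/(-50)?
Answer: -8621/5 ≈ -1724.2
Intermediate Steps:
d = -77/25 (d = -45*1/15 + 4*(-1/50) = -3 - 2/25 = -77/25 ≈ -3.0800)
x = 515 (x = 5*103 = 515)
-138 + d*x = -138 - 77/25*515 = -138 - 7931/5 = -8621/5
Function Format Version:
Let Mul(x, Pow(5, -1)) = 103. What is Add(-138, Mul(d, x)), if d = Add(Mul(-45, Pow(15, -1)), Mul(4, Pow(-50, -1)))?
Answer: Rational(-8621, 5) ≈ -1724.2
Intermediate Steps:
d = Rational(-77, 25) (d = Add(Mul(-45, Rational(1, 15)), Mul(4, Rational(-1, 50))) = Add(-3, Rational(-2, 25)) = Rational(-77, 25) ≈ -3.0800)
x = 515 (x = Mul(5, 103) = 515)
Add(-138, Mul(d, x)) = Add(-138, Mul(Rational(-77, 25), 515)) = Add(-138, Rational(-7931, 5)) = Rational(-8621, 5)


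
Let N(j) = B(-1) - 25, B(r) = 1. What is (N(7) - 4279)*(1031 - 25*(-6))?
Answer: -5081843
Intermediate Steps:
N(j) = -24 (N(j) = 1 - 25 = -24)
(N(7) - 4279)*(1031 - 25*(-6)) = (-24 - 4279)*(1031 - 25*(-6)) = -4303*(1031 + 150) = -4303*1181 = -5081843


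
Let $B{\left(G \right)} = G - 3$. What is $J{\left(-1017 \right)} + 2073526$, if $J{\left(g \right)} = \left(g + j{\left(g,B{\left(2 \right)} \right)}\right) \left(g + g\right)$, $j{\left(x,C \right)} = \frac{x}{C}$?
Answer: $2073526$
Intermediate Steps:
$B{\left(G \right)} = -3 + G$ ($B{\left(G \right)} = G - 3 = -3 + G$)
$J{\left(g \right)} = 0$ ($J{\left(g \right)} = \left(g + \frac{g}{-3 + 2}\right) \left(g + g\right) = \left(g + \frac{g}{-1}\right) 2 g = \left(g + g \left(-1\right)\right) 2 g = \left(g - g\right) 2 g = 0 \cdot 2 g = 0$)
$J{\left(-1017 \right)} + 2073526 = 0 + 2073526 = 2073526$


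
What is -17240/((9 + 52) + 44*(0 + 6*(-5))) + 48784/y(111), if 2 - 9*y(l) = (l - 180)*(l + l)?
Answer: 102111038/2410985 ≈ 42.352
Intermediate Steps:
y(l) = 2/9 - 2*l*(-180 + l)/9 (y(l) = 2/9 - (l - 180)*(l + l)/9 = 2/9 - (-180 + l)*2*l/9 = 2/9 - 2*l*(-180 + l)/9)
-17240/((9 + 52) + 44*(0 + 6*(-5))) + 48784/y(111) = -17240/((9 + 52) + 44*(0 + 6*(-5))) + 48784/(2/9 + 40*111 - 2/9*111²) = -17240/(61 + 44*(0 - 30)) + 48784/(2/9 + 4440 - 2/9*12321) = -17240/(61 + 44*(-30)) + 48784/(2/9 + 4440 - 2738) = -17240/(61 - 1320) + 48784/(15320/9) = -17240/(-1259) + 48784*(9/15320) = -17240*(-1/1259) + 54882/1915 = 17240/1259 + 54882/1915 = 102111038/2410985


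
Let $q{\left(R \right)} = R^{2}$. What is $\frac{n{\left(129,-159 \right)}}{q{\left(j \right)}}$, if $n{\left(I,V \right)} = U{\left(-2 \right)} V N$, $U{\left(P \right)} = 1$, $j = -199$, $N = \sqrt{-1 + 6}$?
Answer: $- \frac{159 \sqrt{5}}{39601} \approx -0.0089779$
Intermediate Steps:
$N = \sqrt{5} \approx 2.2361$
$n{\left(I,V \right)} = V \sqrt{5}$ ($n{\left(I,V \right)} = 1 V \sqrt{5} = V \sqrt{5}$)
$\frac{n{\left(129,-159 \right)}}{q{\left(j \right)}} = \frac{\left(-159\right) \sqrt{5}}{\left(-199\right)^{2}} = \frac{\left(-159\right) \sqrt{5}}{39601} = - 159 \sqrt{5} \cdot \frac{1}{39601} = - \frac{159 \sqrt{5}}{39601}$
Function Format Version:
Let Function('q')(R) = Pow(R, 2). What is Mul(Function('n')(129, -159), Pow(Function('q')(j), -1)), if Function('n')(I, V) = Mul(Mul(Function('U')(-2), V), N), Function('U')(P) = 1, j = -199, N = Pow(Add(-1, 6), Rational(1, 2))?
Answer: Mul(Rational(-159, 39601), Pow(5, Rational(1, 2))) ≈ -0.0089779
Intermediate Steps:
N = Pow(5, Rational(1, 2)) ≈ 2.2361
Function('n')(I, V) = Mul(V, Pow(5, Rational(1, 2))) (Function('n')(I, V) = Mul(Mul(1, V), Pow(5, Rational(1, 2))) = Mul(V, Pow(5, Rational(1, 2))))
Mul(Function('n')(129, -159), Pow(Function('q')(j), -1)) = Mul(Mul(-159, Pow(5, Rational(1, 2))), Pow(Pow(-199, 2), -1)) = Mul(Mul(-159, Pow(5, Rational(1, 2))), Pow(39601, -1)) = Mul(Mul(-159, Pow(5, Rational(1, 2))), Rational(1, 39601)) = Mul(Rational(-159, 39601), Pow(5, Rational(1, 2)))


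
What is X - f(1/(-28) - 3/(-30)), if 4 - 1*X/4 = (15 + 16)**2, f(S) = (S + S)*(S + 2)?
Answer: -37517001/9800 ≈ -3828.3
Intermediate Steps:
f(S) = 2*S*(2 + S) (f(S) = (2*S)*(2 + S) = 2*S*(2 + S))
X = -3828 (X = 16 - 4*(15 + 16)**2 = 16 - 4*31**2 = 16 - 4*961 = 16 - 3844 = -3828)
X - f(1/(-28) - 3/(-30)) = -3828 - 2*(1/(-28) - 3/(-30))*(2 + (1/(-28) - 3/(-30))) = -3828 - 2*(1*(-1/28) - 3*(-1/30))*(2 + (1*(-1/28) - 3*(-1/30))) = -3828 - 2*(-1/28 + 1/10)*(2 + (-1/28 + 1/10)) = -3828 - 2*9*(2 + 9/140)/140 = -3828 - 2*9*289/(140*140) = -3828 - 1*2601/9800 = -3828 - 2601/9800 = -37517001/9800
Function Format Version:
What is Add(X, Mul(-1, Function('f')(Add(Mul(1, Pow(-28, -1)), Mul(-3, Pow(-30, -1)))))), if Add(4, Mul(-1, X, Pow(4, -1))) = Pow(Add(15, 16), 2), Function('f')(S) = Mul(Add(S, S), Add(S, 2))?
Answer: Rational(-37517001, 9800) ≈ -3828.3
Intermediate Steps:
Function('f')(S) = Mul(2, S, Add(2, S)) (Function('f')(S) = Mul(Mul(2, S), Add(2, S)) = Mul(2, S, Add(2, S)))
X = -3828 (X = Add(16, Mul(-4, Pow(Add(15, 16), 2))) = Add(16, Mul(-4, Pow(31, 2))) = Add(16, Mul(-4, 961)) = Add(16, -3844) = -3828)
Add(X, Mul(-1, Function('f')(Add(Mul(1, Pow(-28, -1)), Mul(-3, Pow(-30, -1)))))) = Add(-3828, Mul(-1, Mul(2, Add(Mul(1, Pow(-28, -1)), Mul(-3, Pow(-30, -1))), Add(2, Add(Mul(1, Pow(-28, -1)), Mul(-3, Pow(-30, -1))))))) = Add(-3828, Mul(-1, Mul(2, Add(Mul(1, Rational(-1, 28)), Mul(-3, Rational(-1, 30))), Add(2, Add(Mul(1, Rational(-1, 28)), Mul(-3, Rational(-1, 30))))))) = Add(-3828, Mul(-1, Mul(2, Add(Rational(-1, 28), Rational(1, 10)), Add(2, Add(Rational(-1, 28), Rational(1, 10)))))) = Add(-3828, Mul(-1, Mul(2, Rational(9, 140), Add(2, Rational(9, 140))))) = Add(-3828, Mul(-1, Mul(2, Rational(9, 140), Rational(289, 140)))) = Add(-3828, Mul(-1, Rational(2601, 9800))) = Add(-3828, Rational(-2601, 9800)) = Rational(-37517001, 9800)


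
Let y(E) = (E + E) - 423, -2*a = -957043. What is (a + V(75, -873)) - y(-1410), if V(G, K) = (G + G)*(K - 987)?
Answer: 405529/2 ≈ 2.0276e+5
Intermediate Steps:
V(G, K) = 2*G*(-987 + K) (V(G, K) = (2*G)*(-987 + K) = 2*G*(-987 + K))
a = 957043/2 (a = -½*(-957043) = 957043/2 ≈ 4.7852e+5)
y(E) = -423 + 2*E (y(E) = 2*E - 423 = -423 + 2*E)
(a + V(75, -873)) - y(-1410) = (957043/2 + 2*75*(-987 - 873)) - (-423 + 2*(-1410)) = (957043/2 + 2*75*(-1860)) - (-423 - 2820) = (957043/2 - 279000) - 1*(-3243) = 399043/2 + 3243 = 405529/2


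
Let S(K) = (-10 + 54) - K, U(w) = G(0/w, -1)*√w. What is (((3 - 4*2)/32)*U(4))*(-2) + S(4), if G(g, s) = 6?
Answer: 175/4 ≈ 43.750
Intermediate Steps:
U(w) = 6*√w
S(K) = 44 - K
(((3 - 4*2)/32)*U(4))*(-2) + S(4) = (((3 - 4*2)/32)*(6*√4))*(-2) + (44 - 1*4) = (((3 - 8)*(1/32))*(6*2))*(-2) + (44 - 4) = (-5*1/32*12)*(-2) + 40 = -5/32*12*(-2) + 40 = -15/8*(-2) + 40 = 15/4 + 40 = 175/4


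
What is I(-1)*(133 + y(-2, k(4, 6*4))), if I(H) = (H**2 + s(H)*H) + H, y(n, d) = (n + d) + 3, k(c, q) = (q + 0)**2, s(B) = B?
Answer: 710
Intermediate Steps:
k(c, q) = q**2
y(n, d) = 3 + d + n (y(n, d) = (d + n) + 3 = 3 + d + n)
I(H) = H + 2*H**2 (I(H) = (H**2 + H*H) + H = (H**2 + H**2) + H = 2*H**2 + H = H + 2*H**2)
I(-1)*(133 + y(-2, k(4, 6*4))) = (-(1 + 2*(-1)))*(133 + (3 + (6*4)**2 - 2)) = (-(1 - 2))*(133 + (3 + 24**2 - 2)) = (-1*(-1))*(133 + (3 + 576 - 2)) = 1*(133 + 577) = 1*710 = 710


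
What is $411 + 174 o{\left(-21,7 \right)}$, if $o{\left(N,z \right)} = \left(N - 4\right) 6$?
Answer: $-25689$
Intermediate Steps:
$o{\left(N,z \right)} = -24 + 6 N$ ($o{\left(N,z \right)} = \left(-4 + N\right) 6 = -24 + 6 N$)
$411 + 174 o{\left(-21,7 \right)} = 411 + 174 \left(-24 + 6 \left(-21\right)\right) = 411 + 174 \left(-24 - 126\right) = 411 + 174 \left(-150\right) = 411 - 26100 = -25689$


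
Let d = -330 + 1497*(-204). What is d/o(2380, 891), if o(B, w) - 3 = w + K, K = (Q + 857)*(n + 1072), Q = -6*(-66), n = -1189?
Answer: 101906/48569 ≈ 2.0982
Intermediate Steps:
Q = 396
d = -305718 (d = -330 - 305388 = -305718)
K = -146601 (K = (396 + 857)*(-1189 + 1072) = 1253*(-117) = -146601)
o(B, w) = -146598 + w (o(B, w) = 3 + (w - 146601) = 3 + (-146601 + w) = -146598 + w)
d/o(2380, 891) = -305718/(-146598 + 891) = -305718/(-145707) = -305718*(-1/145707) = 101906/48569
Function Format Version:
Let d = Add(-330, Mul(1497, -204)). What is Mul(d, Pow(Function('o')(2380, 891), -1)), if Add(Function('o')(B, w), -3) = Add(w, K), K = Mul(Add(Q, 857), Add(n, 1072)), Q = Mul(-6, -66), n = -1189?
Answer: Rational(101906, 48569) ≈ 2.0982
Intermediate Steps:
Q = 396
d = -305718 (d = Add(-330, -305388) = -305718)
K = -146601 (K = Mul(Add(396, 857), Add(-1189, 1072)) = Mul(1253, -117) = -146601)
Function('o')(B, w) = Add(-146598, w) (Function('o')(B, w) = Add(3, Add(w, -146601)) = Add(3, Add(-146601, w)) = Add(-146598, w))
Mul(d, Pow(Function('o')(2380, 891), -1)) = Mul(-305718, Pow(Add(-146598, 891), -1)) = Mul(-305718, Pow(-145707, -1)) = Mul(-305718, Rational(-1, 145707)) = Rational(101906, 48569)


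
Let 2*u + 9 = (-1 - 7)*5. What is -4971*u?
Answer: 243579/2 ≈ 1.2179e+5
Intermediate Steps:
u = -49/2 (u = -9/2 + ((-1 - 7)*5)/2 = -9/2 + (-8*5)/2 = -9/2 + (½)*(-40) = -9/2 - 20 = -49/2 ≈ -24.500)
-4971*u = -4971*(-49/2) = 243579/2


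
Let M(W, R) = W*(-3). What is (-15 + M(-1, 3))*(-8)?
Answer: 96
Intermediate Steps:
M(W, R) = -3*W
(-15 + M(-1, 3))*(-8) = (-15 - 3*(-1))*(-8) = (-15 + 3)*(-8) = -12*(-8) = 96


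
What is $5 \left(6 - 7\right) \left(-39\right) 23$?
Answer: $4485$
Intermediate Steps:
$5 \left(6 - 7\right) \left(-39\right) 23 = 5 \left(-1\right) \left(-39\right) 23 = \left(-5\right) \left(-39\right) 23 = 195 \cdot 23 = 4485$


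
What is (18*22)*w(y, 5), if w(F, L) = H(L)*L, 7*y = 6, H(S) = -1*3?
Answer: -5940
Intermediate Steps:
H(S) = -3
y = 6/7 (y = (1/7)*6 = 6/7 ≈ 0.85714)
w(F, L) = -3*L
(18*22)*w(y, 5) = (18*22)*(-3*5) = 396*(-15) = -5940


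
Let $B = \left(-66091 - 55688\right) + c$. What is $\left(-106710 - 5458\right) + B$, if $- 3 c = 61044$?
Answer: $-254295$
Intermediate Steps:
$c = -20348$ ($c = \left(- \frac{1}{3}\right) 61044 = -20348$)
$B = -142127$ ($B = \left(-66091 - 55688\right) - 20348 = -121779 - 20348 = -142127$)
$\left(-106710 - 5458\right) + B = \left(-106710 - 5458\right) - 142127 = -112168 - 142127 = -254295$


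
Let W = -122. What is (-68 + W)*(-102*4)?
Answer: 77520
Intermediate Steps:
(-68 + W)*(-102*4) = (-68 - 122)*(-102*4) = -190*(-408) = 77520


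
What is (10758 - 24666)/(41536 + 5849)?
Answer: -4636/15795 ≈ -0.29351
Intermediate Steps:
(10758 - 24666)/(41536 + 5849) = -13908/47385 = -13908*1/47385 = -4636/15795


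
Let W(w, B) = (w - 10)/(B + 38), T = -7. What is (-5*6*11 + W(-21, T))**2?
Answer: 109561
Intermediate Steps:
W(w, B) = (-10 + w)/(38 + B)
(-5*6*11 + W(-21, T))**2 = (-5*6*11 + (-10 - 21)/(38 - 7))**2 = (-30*11 - 31/31)**2 = (-330 + (1/31)*(-31))**2 = (-330 - 1)**2 = (-331)**2 = 109561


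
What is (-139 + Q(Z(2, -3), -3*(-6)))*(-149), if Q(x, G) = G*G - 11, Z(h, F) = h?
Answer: -25926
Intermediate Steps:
Q(x, G) = -11 + G² (Q(x, G) = G² - 11 = -11 + G²)
(-139 + Q(Z(2, -3), -3*(-6)))*(-149) = (-139 + (-11 + (-3*(-6))²))*(-149) = (-139 + (-11 + 18²))*(-149) = (-139 + (-11 + 324))*(-149) = (-139 + 313)*(-149) = 174*(-149) = -25926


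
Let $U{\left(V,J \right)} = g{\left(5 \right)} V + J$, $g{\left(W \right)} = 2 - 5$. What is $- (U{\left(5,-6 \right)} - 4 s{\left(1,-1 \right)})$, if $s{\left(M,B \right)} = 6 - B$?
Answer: $49$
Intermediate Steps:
$g{\left(W \right)} = -3$ ($g{\left(W \right)} = 2 - 5 = -3$)
$U{\left(V,J \right)} = J - 3 V$ ($U{\left(V,J \right)} = - 3 V + J = J - 3 V$)
$- (U{\left(5,-6 \right)} - 4 s{\left(1,-1 \right)}) = - (\left(-6 - 15\right) - 4 \left(6 - -1\right)) = - (\left(-6 - 15\right) - 4 \left(6 + 1\right)) = - (-21 - 28) = \left(-1\right) \left(-49\right) = 49$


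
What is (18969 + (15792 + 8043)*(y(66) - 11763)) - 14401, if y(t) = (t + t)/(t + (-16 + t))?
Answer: -8129843018/29 ≈ -2.8034e+8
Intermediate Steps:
y(t) = 2*t/(-16 + 2*t) (y(t) = (2*t)/(-16 + 2*t) = 2*t/(-16 + 2*t))
(18969 + (15792 + 8043)*(y(66) - 11763)) - 14401 = (18969 + (15792 + 8043)*(66/(-8 + 66) - 11763)) - 14401 = (18969 + 23835*(66/58 - 11763)) - 14401 = (18969 + 23835*(66*(1/58) - 11763)) - 14401 = (18969 + 23835*(33/29 - 11763)) - 14401 = (18969 + 23835*(-341094/29)) - 14401 = (18969 - 8129975490/29) - 14401 = -8129425389/29 - 14401 = -8129843018/29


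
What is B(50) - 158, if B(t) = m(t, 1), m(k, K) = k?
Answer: -108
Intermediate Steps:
B(t) = t
B(50) - 158 = 50 - 158 = -108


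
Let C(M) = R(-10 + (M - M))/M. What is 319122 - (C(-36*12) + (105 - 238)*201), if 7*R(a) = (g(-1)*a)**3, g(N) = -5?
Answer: 130748815/378 ≈ 3.4590e+5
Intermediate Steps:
R(a) = -125*a**3/7 (R(a) = (-5*a)**3/7 = (-125*a**3)/7 = -125*a**3/7)
C(M) = 125000/(7*M) (C(M) = (-125*(-10 + (M - M))**3/7)/M = (-125*(-10 + 0)**3/7)/M = (-125/7*(-10)**3)/M = (-125/7*(-1000))/M = 125000/(7*M))
319122 - (C(-36*12) + (105 - 238)*201) = 319122 - (125000/(7*((-36*12))) + (105 - 238)*201) = 319122 - ((125000/7)/(-432) - 133*201) = 319122 - ((125000/7)*(-1/432) - 26733) = 319122 - (-15625/378 - 26733) = 319122 - 1*(-10120699/378) = 319122 + 10120699/378 = 130748815/378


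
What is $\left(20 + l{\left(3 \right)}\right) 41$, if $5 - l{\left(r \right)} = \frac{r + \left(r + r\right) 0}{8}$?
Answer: $\frac{8077}{8} \approx 1009.6$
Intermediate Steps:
$l{\left(r \right)} = 5 - \frac{r}{8}$ ($l{\left(r \right)} = 5 - \frac{r + \left(r + r\right) 0}{8} = 5 - \frac{r + 2 r 0}{8} = 5 - \frac{r + 0}{8} = 5 - \frac{r}{8}$)
$\left(20 + l{\left(3 \right)}\right) 41 = \left(20 + \left(5 - \frac{3}{8}\right)\right) 41 = \left(20 + \frac{37}{8}\right) 41 = \frac{197}{8} \cdot 41 = \frac{8077}{8}$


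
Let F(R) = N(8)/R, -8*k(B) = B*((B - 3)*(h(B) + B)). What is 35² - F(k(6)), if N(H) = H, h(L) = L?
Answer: 33083/27 ≈ 1225.3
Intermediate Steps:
k(B) = -B²*(-3 + B)/4 (k(B) = -B*(B - 3)*(B + B)/8 = -B*(-3 + B)*(2*B)/8 = -B*2*B*(-3 + B)/8 = -B²*(-3 + B)/4)
F(R) = 8/R
35² - F(k(6)) = 35² - 8/((¼)*6²*(3 - 1*6)) = 1225 - 8/((¼)*36*(3 - 6)) = 1225 - 8/((¼)*36*(-3)) = 1225 - 8/(-27) = 1225 - 8*(-1)/27 = 1225 - 1*(-8/27) = 1225 + 8/27 = 33083/27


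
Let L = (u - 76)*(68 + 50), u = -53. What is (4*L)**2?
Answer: 3707348544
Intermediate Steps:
L = -15222 (L = (-53 - 76)*(68 + 50) = -129*118 = -15222)
(4*L)**2 = (4*(-15222))**2 = (-60888)**2 = 3707348544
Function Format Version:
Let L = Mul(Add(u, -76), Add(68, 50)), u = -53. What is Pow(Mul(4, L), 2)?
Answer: 3707348544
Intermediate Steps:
L = -15222 (L = Mul(Add(-53, -76), Add(68, 50)) = Mul(-129, 118) = -15222)
Pow(Mul(4, L), 2) = Pow(Mul(4, -15222), 2) = Pow(-60888, 2) = 3707348544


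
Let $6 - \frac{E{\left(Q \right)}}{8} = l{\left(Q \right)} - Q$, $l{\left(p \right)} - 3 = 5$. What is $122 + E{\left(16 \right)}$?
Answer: $234$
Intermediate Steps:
$l{\left(p \right)} = 8$ ($l{\left(p \right)} = 3 + 5 = 8$)
$E{\left(Q \right)} = -16 + 8 Q$ ($E{\left(Q \right)} = 48 - 8 \left(8 - Q\right) = 48 + \left(-64 + 8 Q\right) = -16 + 8 Q$)
$122 + E{\left(16 \right)} = 122 + \left(-16 + 8 \cdot 16\right) = 122 + \left(-16 + 128\right) = 122 + 112 = 234$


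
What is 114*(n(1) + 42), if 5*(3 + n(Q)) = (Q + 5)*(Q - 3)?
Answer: 20862/5 ≈ 4172.4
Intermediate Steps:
n(Q) = -3 + (-3 + Q)*(5 + Q)/5 (n(Q) = -3 + ((Q + 5)*(Q - 3))/5 = -3 + ((5 + Q)*(-3 + Q))/5 = -3 + ((-3 + Q)*(5 + Q))/5 = -3 + (-3 + Q)*(5 + Q)/5)
114*(n(1) + 42) = 114*((-6 + (⅕)*1² + (⅖)*1) + 42) = 114*((-6 + (⅕)*1 + ⅖) + 42) = 114*((-6 + ⅕ + ⅖) + 42) = 114*(-27/5 + 42) = 114*(183/5) = 20862/5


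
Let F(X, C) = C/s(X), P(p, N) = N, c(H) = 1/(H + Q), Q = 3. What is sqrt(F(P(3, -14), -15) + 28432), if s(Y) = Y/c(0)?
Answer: sqrt(5572742)/14 ≈ 168.62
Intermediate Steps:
c(H) = 1/(3 + H) (c(H) = 1/(H + 3) = 1/(3 + H))
s(Y) = 3*Y (s(Y) = Y/(1/(3 + 0)) = Y/(1/3) = Y*3 = 3*Y)
F(X, C) = C/(3*X) (F(X, C) = C/((3*X)) = C*(1/(3*X)) = C/(3*X))
sqrt(F(P(3, -14), -15) + 28432) = sqrt((1/3)*(-15)/(-14) + 28432) = sqrt((1/3)*(-15)*(-1/14) + 28432) = sqrt(5/14 + 28432) = sqrt(398053/14) = sqrt(5572742)/14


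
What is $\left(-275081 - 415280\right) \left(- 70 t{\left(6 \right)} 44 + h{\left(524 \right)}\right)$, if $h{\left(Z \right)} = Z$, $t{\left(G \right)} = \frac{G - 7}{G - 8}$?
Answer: $701406776$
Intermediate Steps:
$t{\left(G \right)} = \frac{-7 + G}{-8 + G}$
$\left(-275081 - 415280\right) \left(- 70 t{\left(6 \right)} 44 + h{\left(524 \right)}\right) = \left(-275081 - 415280\right) \left(- 70 \frac{-7 + 6}{-8 + 6} \cdot 44 + 524\right) = - 690361 \left(- 70 \frac{1}{-2} \left(-1\right) 44 + 524\right) = - 690361 \left(- 70 \left(\left(- \frac{1}{2}\right) \left(-1\right)\right) 44 + 524\right) = - 690361 \left(\left(-70\right) \frac{1}{2} \cdot 44 + 524\right) = - 690361 \left(\left(-35\right) 44 + 524\right) = - 690361 \left(-1540 + 524\right) = \left(-690361\right) \left(-1016\right) = 701406776$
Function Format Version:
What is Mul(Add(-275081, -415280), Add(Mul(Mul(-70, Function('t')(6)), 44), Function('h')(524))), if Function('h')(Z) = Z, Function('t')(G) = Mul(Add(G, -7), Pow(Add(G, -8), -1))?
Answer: 701406776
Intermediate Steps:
Function('t')(G) = Mul(Pow(Add(-8, G), -1), Add(-7, G)) (Function('t')(G) = Mul(Add(-7, G), Pow(Add(-8, G), -1)) = Mul(Pow(Add(-8, G), -1), Add(-7, G)))
Mul(Add(-275081, -415280), Add(Mul(Mul(-70, Function('t')(6)), 44), Function('h')(524))) = Mul(Add(-275081, -415280), Add(Mul(Mul(-70, Mul(Pow(Add(-8, 6), -1), Add(-7, 6))), 44), 524)) = Mul(-690361, Add(Mul(Mul(-70, Mul(Pow(-2, -1), -1)), 44), 524)) = Mul(-690361, Add(Mul(Mul(-70, Mul(Rational(-1, 2), -1)), 44), 524)) = Mul(-690361, Add(Mul(Mul(-70, Rational(1, 2)), 44), 524)) = Mul(-690361, Add(Mul(-35, 44), 524)) = Mul(-690361, Add(-1540, 524)) = Mul(-690361, -1016) = 701406776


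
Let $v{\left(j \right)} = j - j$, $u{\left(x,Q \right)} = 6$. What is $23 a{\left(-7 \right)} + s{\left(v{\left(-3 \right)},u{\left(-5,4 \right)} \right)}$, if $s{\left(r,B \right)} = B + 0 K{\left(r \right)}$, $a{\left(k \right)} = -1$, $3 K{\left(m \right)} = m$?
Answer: $-17$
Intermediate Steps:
$K{\left(m \right)} = \frac{m}{3}$
$v{\left(j \right)} = 0$
$s{\left(r,B \right)} = B$ ($s{\left(r,B \right)} = B + 0 \frac{r}{3} = B + 0 = B$)
$23 a{\left(-7 \right)} + s{\left(v{\left(-3 \right)},u{\left(-5,4 \right)} \right)} = 23 \left(-1\right) + 6 = -23 + 6 = -17$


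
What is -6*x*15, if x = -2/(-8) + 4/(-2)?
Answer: 315/2 ≈ 157.50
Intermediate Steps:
x = -7/4 (x = -2*(-⅛) + 4*(-½) = ¼ - 2 = -7/4 ≈ -1.7500)
-6*x*15 = -6*(-7/4)*15 = (21/2)*15 = 315/2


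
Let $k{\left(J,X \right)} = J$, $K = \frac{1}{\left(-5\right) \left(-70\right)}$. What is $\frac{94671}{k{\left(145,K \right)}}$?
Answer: $\frac{94671}{145} \approx 652.9$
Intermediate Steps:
$K = \frac{1}{350} \approx 0.0028571$
$\frac{94671}{k{\left(145,K \right)}} = \frac{94671}{145}$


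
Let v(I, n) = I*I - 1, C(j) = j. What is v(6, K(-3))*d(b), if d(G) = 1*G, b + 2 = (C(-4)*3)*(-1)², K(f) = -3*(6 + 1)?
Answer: -490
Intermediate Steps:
K(f) = -21 (K(f) = -3*7 = -21)
v(I, n) = -1 + I² (v(I, n) = I² - 1 = -1 + I²)
b = -14 (b = -2 - 4*3*(-1)² = -2 - 12*1 = -2 - 12 = -14)
d(G) = G
v(6, K(-3))*d(b) = (-1 + 6²)*(-14) = (-1 + 36)*(-14) = 35*(-14) = -490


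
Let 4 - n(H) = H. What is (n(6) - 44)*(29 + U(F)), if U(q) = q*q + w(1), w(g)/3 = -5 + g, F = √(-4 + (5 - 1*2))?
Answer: -736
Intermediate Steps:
n(H) = 4 - H
F = I (F = √(-4 + (5 - 2)) = √(-4 + 3) = √(-1) = I ≈ 1.0*I)
w(g) = -15 + 3*g (w(g) = 3*(-5 + g) = -15 + 3*g)
U(q) = -12 + q² (U(q) = q*q + (-15 + 3*1) = q² + (-15 + 3) = q² - 12 = -12 + q²)
(n(6) - 44)*(29 + U(F)) = ((4 - 1*6) - 44)*(29 + (-12 + I²)) = ((4 - 6) - 44)*(29 + (-12 - 1)) = (-2 - 44)*(29 - 13) = -46*16 = -736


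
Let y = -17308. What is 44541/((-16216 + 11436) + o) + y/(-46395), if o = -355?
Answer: -395520623/47647665 ≈ -8.3009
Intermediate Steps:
44541/((-16216 + 11436) + o) + y/(-46395) = 44541/((-16216 + 11436) - 355) - 17308/(-46395) = 44541/(-4780 - 355) - 17308*(-1/46395) = 44541/(-5135) + 17308/46395 = 44541*(-1/5135) + 17308/46395 = -44541/5135 + 17308/46395 = -395520623/47647665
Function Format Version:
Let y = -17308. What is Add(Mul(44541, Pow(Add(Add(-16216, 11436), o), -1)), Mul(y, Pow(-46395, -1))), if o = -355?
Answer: Rational(-395520623, 47647665) ≈ -8.3009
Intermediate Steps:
Add(Mul(44541, Pow(Add(Add(-16216, 11436), o), -1)), Mul(y, Pow(-46395, -1))) = Add(Mul(44541, Pow(Add(Add(-16216, 11436), -355), -1)), Mul(-17308, Pow(-46395, -1))) = Add(Mul(44541, Pow(Add(-4780, -355), -1)), Mul(-17308, Rational(-1, 46395))) = Add(Mul(44541, Pow(-5135, -1)), Rational(17308, 46395)) = Add(Mul(44541, Rational(-1, 5135)), Rational(17308, 46395)) = Add(Rational(-44541, 5135), Rational(17308, 46395)) = Rational(-395520623, 47647665)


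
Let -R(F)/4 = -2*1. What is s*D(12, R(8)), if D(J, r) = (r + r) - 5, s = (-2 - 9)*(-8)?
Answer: 968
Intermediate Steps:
s = 88 (s = -11*(-8) = 88)
R(F) = 8 (R(F) = -(-8) = -4*(-2) = 8)
D(J, r) = -5 + 2*r (D(J, r) = 2*r - 5 = -5 + 2*r)
s*D(12, R(8)) = 88*(-5 + 2*8) = 88*(-5 + 16) = 88*11 = 968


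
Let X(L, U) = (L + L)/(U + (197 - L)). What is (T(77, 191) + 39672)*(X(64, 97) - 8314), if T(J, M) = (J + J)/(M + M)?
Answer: -7244370685734/21965 ≈ -3.2981e+8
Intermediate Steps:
X(L, U) = 2*L/(197 + U - L) (X(L, U) = (2*L)/(197 + U - L) = 2*L/(197 + U - L))
T(J, M) = J/M (T(J, M) = (2*J)/((2*M)) = (2*J)*(1/(2*M)) = J/M)
(T(77, 191) + 39672)*(X(64, 97) - 8314) = (77/191 + 39672)*(2*64/(197 + 97 - 1*64) - 8314) = (77*(1/191) + 39672)*(2*64/(197 + 97 - 64) - 8314) = (77/191 + 39672)*(2*64/230 - 8314) = 7577429*(2*64*(1/230) - 8314)/191 = 7577429*(64/115 - 8314)/191 = (7577429/191)*(-956046/115) = -7244370685734/21965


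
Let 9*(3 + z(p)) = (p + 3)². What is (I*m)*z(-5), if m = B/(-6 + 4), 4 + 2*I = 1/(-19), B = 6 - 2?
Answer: -1771/171 ≈ -10.357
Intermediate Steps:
B = 4
z(p) = -3 + (3 + p)²/9 (z(p) = -3 + (p + 3)²/9 = -3 + (3 + p)²/9)
I = -77/38 (I = -2 + (½)/(-19) = -2 + (½)*(-1/19) = -2 - 1/38 = -77/38 ≈ -2.0263)
m = -2 (m = 4/(-6 + 4) = 4/(-2) = -½*4 = -2)
(I*m)*z(-5) = (-77/38*(-2))*(-3 + (3 - 5)²/9) = 77*(-3 + (⅑)*(-2)²)/19 = 77*(-3 + (⅑)*4)/19 = 77*(-3 + 4/9)/19 = (77/19)*(-23/9) = -1771/171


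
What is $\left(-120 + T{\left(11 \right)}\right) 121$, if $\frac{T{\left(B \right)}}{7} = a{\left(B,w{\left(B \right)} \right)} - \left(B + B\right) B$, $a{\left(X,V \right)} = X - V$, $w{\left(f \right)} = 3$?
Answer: $-212718$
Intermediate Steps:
$T{\left(B \right)} = -21 - 14 B^{2} + 7 B$ ($T{\left(B \right)} = 7 \left(\left(B - 3\right) - \left(B + B\right) B\right) = 7 \left(\left(B - 3\right) - 2 B B\right) = 7 \left(\left(-3 + B\right) - 2 B^{2}\right) = 7 \left(-3 + B - 2 B^{2}\right) = -21 - 14 B^{2} + 7 B$)
$\left(-120 + T{\left(11 \right)}\right) 121 = \left(-120 - \left(-56 + 1694\right)\right) 121 = \left(-120 - 1638\right) 121 = \left(-1758\right) 121 = -212718$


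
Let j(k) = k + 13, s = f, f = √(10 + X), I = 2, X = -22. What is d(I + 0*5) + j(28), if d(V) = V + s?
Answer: 43 + 2*I*√3 ≈ 43.0 + 3.4641*I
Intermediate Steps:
f = 2*I*√3 (f = √(10 - 22) = √(-12) = 2*I*√3 ≈ 3.4641*I)
s = 2*I*√3 ≈ 3.4641*I
j(k) = 13 + k
d(V) = V + 2*I*√3
d(I + 0*5) + j(28) = ((2 + 0*5) + 2*I*√3) + (13 + 28) = ((2 + 0) + 2*I*√3) + 41 = (2 + 2*I*√3) + 41 = 43 + 2*I*√3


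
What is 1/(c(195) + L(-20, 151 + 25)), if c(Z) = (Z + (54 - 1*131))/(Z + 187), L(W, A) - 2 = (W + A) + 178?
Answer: 191/64235 ≈ 0.0029735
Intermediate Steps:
L(W, A) = 180 + A + W (L(W, A) = 2 + ((W + A) + 178) = 2 + ((A + W) + 178) = 2 + (178 + A + W) = 180 + A + W)
c(Z) = (-77 + Z)/(187 + Z) (c(Z) = (Z + (54 - 131))/(187 + Z) = (Z - 77)/(187 + Z) = (-77 + Z)/(187 + Z))
1/(c(195) + L(-20, 151 + 25)) = 1/((-77 + 195)/(187 + 195) + (180 + (151 + 25) - 20)) = 1/(118/382 + (180 + 176 - 20)) = 1/((1/382)*118 + 336) = 1/(59/191 + 336) = 1/(64235/191) = 191/64235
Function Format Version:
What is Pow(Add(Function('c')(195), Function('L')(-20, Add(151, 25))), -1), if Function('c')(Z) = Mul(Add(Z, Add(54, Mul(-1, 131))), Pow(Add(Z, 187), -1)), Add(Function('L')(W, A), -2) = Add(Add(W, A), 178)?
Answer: Rational(191, 64235) ≈ 0.0029735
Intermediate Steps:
Function('L')(W, A) = Add(180, A, W) (Function('L')(W, A) = Add(2, Add(Add(W, A), 178)) = Add(2, Add(Add(A, W), 178)) = Add(2, Add(178, A, W)) = Add(180, A, W))
Function('c')(Z) = Mul(Pow(Add(187, Z), -1), Add(-77, Z)) (Function('c')(Z) = Mul(Add(Z, Add(54, -131)), Pow(Add(187, Z), -1)) = Mul(Add(Z, -77), Pow(Add(187, Z), -1)) = Mul(Add(-77, Z), Pow(Add(187, Z), -1)) = Mul(Pow(Add(187, Z), -1), Add(-77, Z)))
Pow(Add(Function('c')(195), Function('L')(-20, Add(151, 25))), -1) = Pow(Add(Mul(Pow(Add(187, 195), -1), Add(-77, 195)), Add(180, Add(151, 25), -20)), -1) = Pow(Add(Mul(Pow(382, -1), 118), Add(180, 176, -20)), -1) = Pow(Add(Mul(Rational(1, 382), 118), 336), -1) = Pow(Add(Rational(59, 191), 336), -1) = Pow(Rational(64235, 191), -1) = Rational(191, 64235)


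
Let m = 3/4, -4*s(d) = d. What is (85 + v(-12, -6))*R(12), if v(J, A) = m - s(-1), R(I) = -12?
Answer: -1026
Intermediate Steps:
s(d) = -d/4
m = 3/4 (m = 3*(1/4) = 3/4 ≈ 0.75000)
v(J, A) = 1/2 (v(J, A) = 3/4 - (-1)*(-1)/4 = 3/4 - 1*1/4 = 3/4 - 1/4 = 1/2)
(85 + v(-12, -6))*R(12) = (85 + 1/2)*(-12) = (171/2)*(-12) = -1026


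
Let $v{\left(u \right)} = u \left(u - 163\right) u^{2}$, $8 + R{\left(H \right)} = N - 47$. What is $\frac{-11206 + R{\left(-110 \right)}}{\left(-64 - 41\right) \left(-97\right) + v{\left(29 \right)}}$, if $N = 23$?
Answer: $\frac{11238}{3257941} \approx 0.0034494$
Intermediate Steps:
$R{\left(H \right)} = -32$ ($R{\left(H \right)} = -8 + \left(23 - 47\right) = -8 - 24 = -32$)
$v{\left(u \right)} = u^{3} \left(-163 + u\right)$ ($v{\left(u \right)} = u \left(-163 + u\right) u^{2} = u^{3} \left(-163 + u\right)$)
$\frac{-11206 + R{\left(-110 \right)}}{\left(-64 - 41\right) \left(-97\right) + v{\left(29 \right)}} = \frac{-11206 - 32}{\left(-64 - 41\right) \left(-97\right) + 29^{3} \left(-163 + 29\right)} = - \frac{11238}{\left(-105\right) \left(-97\right) + 24389 \left(-134\right)} = - \frac{11238}{10185 - 3268126} = - \frac{11238}{-3257941} = \left(-11238\right) \left(- \frac{1}{3257941}\right) = \frac{11238}{3257941}$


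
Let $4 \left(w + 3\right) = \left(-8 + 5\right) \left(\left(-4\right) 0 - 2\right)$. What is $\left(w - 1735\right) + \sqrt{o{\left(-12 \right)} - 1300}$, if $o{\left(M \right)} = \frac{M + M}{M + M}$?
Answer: $- \frac{3473}{2} + i \sqrt{1299} \approx -1736.5 + 36.042 i$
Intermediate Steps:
$o{\left(M \right)} = 1$ ($o{\left(M \right)} = \frac{2 M}{2 M} = 2 M \frac{1}{2 M} = 1$)
$w = - \frac{3}{2}$ ($w = -3 + \frac{\left(-8 + 5\right) \left(\left(-4\right) 0 - 2\right)}{4} = -3 + \frac{\left(-3\right) \left(0 - 2\right)}{4} = -3 + \frac{\left(-3\right) \left(-2\right)}{4} = -3 + \frac{1}{4} \cdot 6 = -3 + \frac{3}{2} = - \frac{3}{2} \approx -1.5$)
$\left(w - 1735\right) + \sqrt{o{\left(-12 \right)} - 1300} = \left(- \frac{3}{2} - 1735\right) + \sqrt{1 - 1300} = - \frac{3473}{2} + \sqrt{-1299} = - \frac{3473}{2} + i \sqrt{1299}$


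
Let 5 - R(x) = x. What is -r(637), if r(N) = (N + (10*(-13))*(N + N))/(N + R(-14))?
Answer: 164983/656 ≈ 251.50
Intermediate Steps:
R(x) = 5 - x
r(N) = -259*N/(19 + N) (r(N) = (N + (10*(-13))*(N + N))/(N + (5 - 1*(-14))) = (N - 260*N)/(N + (5 + 14)) = (N - 260*N)/(N + 19) = (-259*N)/(19 + N) = -259*N/(19 + N))
-r(637) = -(-259)*637/(19 + 637) = -(-259)*637/656 = -1*(-164983/656) = 164983/656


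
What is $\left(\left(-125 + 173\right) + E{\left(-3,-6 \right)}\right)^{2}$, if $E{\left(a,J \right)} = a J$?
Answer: $4356$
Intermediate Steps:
$E{\left(a,J \right)} = J a$
$\left(\left(-125 + 173\right) + E{\left(-3,-6 \right)}\right)^{2} = \left(\left(-125 + 173\right) - -18\right)^{2} = \left(48 + 18\right)^{2} = 66^{2} = 4356$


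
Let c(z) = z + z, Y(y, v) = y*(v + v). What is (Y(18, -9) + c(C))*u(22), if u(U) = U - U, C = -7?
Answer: 0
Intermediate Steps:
Y(y, v) = 2*v*y (Y(y, v) = y*(2*v) = 2*v*y)
c(z) = 2*z
u(U) = 0
(Y(18, -9) + c(C))*u(22) = (2*(-9)*18 + 2*(-7))*0 = (-324 - 14)*0 = -338*0 = 0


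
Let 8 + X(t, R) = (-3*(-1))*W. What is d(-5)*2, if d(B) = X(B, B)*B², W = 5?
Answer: 350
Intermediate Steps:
X(t, R) = 7 (X(t, R) = -8 - 3*(-1)*5 = -8 + 3*5 = -8 + 15 = 7)
d(B) = 7*B²
d(-5)*2 = (7*(-5)²)*2 = (7*25)*2 = 175*2 = 350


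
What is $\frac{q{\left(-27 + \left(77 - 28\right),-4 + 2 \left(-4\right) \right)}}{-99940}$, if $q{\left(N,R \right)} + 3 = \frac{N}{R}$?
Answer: $\frac{29}{599640} \approx 4.8362 \cdot 10^{-5}$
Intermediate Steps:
$q{\left(N,R \right)} = -3 + \frac{N}{R}$
$\frac{q{\left(-27 + \left(77 - 28\right),-4 + 2 \left(-4\right) \right)}}{-99940} = \frac{-3 + \frac{-27 + \left(77 - 28\right)}{-4 + 2 \left(-4\right)}}{-99940} = \left(-3 + \frac{-27 + 49}{-4 - 8}\right) \left(- \frac{1}{99940}\right) = \left(-3 + \frac{22}{-12}\right) \left(- \frac{1}{99940}\right) = \left(-3 + 22 \left(- \frac{1}{12}\right)\right) \left(- \frac{1}{99940}\right) = \left(-3 - \frac{11}{6}\right) \left(- \frac{1}{99940}\right) = \left(- \frac{29}{6}\right) \left(- \frac{1}{99940}\right) = \frac{29}{599640}$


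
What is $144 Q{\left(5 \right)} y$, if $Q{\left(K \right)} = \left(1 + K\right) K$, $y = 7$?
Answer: $30240$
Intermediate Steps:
$Q{\left(K \right)} = K \left(1 + K\right)$
$144 Q{\left(5 \right)} y = 144 \cdot 5 \left(1 + 5\right) 7 = 144 \cdot 5 \cdot 6 \cdot 7 = 144 \cdot 30 \cdot 7 = 4320 \cdot 7 = 30240$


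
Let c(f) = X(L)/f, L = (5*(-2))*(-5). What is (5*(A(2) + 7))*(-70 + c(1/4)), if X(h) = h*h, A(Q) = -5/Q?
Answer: 223425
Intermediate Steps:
L = 50 (L = -10*(-5) = 50)
X(h) = h²
c(f) = 2500/f (c(f) = 50²/f = 2500/f)
(5*(A(2) + 7))*(-70 + c(1/4)) = (5*(-5/2 + 7))*(-70 + 2500/(1/4)) = (5*(-5*½ + 7))*(-70 + 2500/(¼)) = (5*(-5/2 + 7))*(-70 + 2500*4) = (5*(9/2))*(-70 + 10000) = (45/2)*9930 = 223425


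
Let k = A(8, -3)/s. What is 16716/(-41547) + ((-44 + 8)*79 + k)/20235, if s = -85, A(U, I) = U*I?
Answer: -4310408528/7939977925 ≈ -0.54287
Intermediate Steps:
A(U, I) = I*U
k = 24/85 (k = -3*8/(-85) = -24*(-1/85) = 24/85 ≈ 0.28235)
16716/(-41547) + ((-44 + 8)*79 + k)/20235 = 16716/(-41547) + ((-44 + 8)*79 + 24/85)/20235 = 16716*(-1/41547) + (-36*79 + 24/85)*(1/20235) = -5572/13849 + (-2844 + 24/85)*(1/20235) = -5572/13849 - 241716/85*1/20235 = -5572/13849 - 80572/573325 = -4310408528/7939977925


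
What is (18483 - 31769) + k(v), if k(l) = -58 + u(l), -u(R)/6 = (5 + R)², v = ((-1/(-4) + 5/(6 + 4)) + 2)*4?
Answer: -14880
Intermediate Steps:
v = 11 (v = ((-1*(-¼) + 5/10) + 2)*4 = ((¼ + 5*(⅒)) + 2)*4 = ((¼ + ½) + 2)*4 = (¾ + 2)*4 = (11/4)*4 = 11)
u(R) = -6*(5 + R)²
k(l) = -58 - 6*(5 + l)²
(18483 - 31769) + k(v) = (18483 - 31769) + (-58 - 6*(5 + 11)²) = -13286 + (-58 - 6*16²) = -13286 + (-58 - 6*256) = -13286 + (-58 - 1536) = -13286 - 1594 = -14880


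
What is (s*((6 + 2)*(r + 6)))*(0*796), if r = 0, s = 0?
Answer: 0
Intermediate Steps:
(s*((6 + 2)*(r + 6)))*(0*796) = (0*((6 + 2)*(0 + 6)))*(0*796) = (0*(8*6))*0 = (0*48)*0 = 0*0 = 0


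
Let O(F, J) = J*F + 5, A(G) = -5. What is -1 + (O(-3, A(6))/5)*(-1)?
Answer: -5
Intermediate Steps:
O(F, J) = 5 + F*J (O(F, J) = F*J + 5 = 5 + F*J)
-1 + (O(-3, A(6))/5)*(-1) = -1 + ((5 - 3*(-5))/5)*(-1) = -1 + ((5 + 15)*(1/5))*(-1) = -1 + (20*(1/5))*(-1) = -1 + 4*(-1) = -1 - 4 = -5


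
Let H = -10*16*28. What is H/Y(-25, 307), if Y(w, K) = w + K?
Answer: -2240/141 ≈ -15.887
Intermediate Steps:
Y(w, K) = K + w
H = -4480 (H = -160*28 = -4480)
H/Y(-25, 307) = -4480/(307 - 25) = -4480/282 = -4480*1/282 = -2240/141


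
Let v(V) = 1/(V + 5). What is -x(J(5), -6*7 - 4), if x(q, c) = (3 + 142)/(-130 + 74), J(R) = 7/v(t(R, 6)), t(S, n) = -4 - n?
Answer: 145/56 ≈ 2.5893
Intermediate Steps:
v(V) = 1/(5 + V)
J(R) = -35 (J(R) = 7/(1/(5 + (-4 - 1*6))) = 7/(1/(5 + (-4 - 6))) = 7/(1/(5 - 10)) = 7/(1/(-5)) = 7/(-1/5) = 7*(-5) = -35)
x(q, c) = -145/56 (x(q, c) = 145/(-56) = 145*(-1/56) = -145/56)
-x(J(5), -6*7 - 4) = -1*(-145/56) = 145/56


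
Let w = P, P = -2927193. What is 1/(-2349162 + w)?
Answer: -1/5276355 ≈ -1.8952e-7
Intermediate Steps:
w = -2927193
1/(-2349162 + w) = 1/(-2349162 - 2927193) = 1/(-5276355) = -1/5276355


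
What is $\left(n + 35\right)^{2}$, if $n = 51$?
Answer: $7396$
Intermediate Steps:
$\left(n + 35\right)^{2} = \left(51 + 35\right)^{2} = 86^{2} = 7396$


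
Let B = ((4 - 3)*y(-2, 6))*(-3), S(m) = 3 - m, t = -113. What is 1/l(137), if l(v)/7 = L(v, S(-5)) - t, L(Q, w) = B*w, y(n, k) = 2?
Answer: 1/455 ≈ 0.0021978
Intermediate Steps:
B = -6 (B = ((4 - 3)*2)*(-3) = (1*2)*(-3) = 2*(-3) = -6)
L(Q, w) = -6*w
l(v) = 455 (l(v) = 7*(-6*(3 - 1*(-5)) - 1*(-113)) = 7*(-6*(3 + 5) + 113) = 7*(-6*8 + 113) = 7*(-48 + 113) = 7*65 = 455)
1/l(137) = 1/455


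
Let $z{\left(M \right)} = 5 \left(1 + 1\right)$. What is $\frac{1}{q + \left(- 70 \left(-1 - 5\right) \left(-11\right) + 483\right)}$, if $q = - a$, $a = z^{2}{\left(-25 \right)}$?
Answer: $- \frac{1}{4237} \approx -0.00023602$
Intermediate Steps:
$z{\left(M \right)} = 10$ ($z{\left(M \right)} = 5 \cdot 2 = 10$)
$a = 100$ ($a = 10^{2} = 100$)
$q = -100$ ($q = \left(-1\right) 100 = -100$)
$\frac{1}{q + \left(- 70 \left(-1 - 5\right) \left(-11\right) + 483\right)} = \frac{1}{-100 + \left(- 70 \left(-1 - 5\right) \left(-11\right) + 483\right)} = \frac{1}{-100 + \left(- 70 \left(\left(-6\right) \left(-11\right)\right) + 483\right)} = \frac{1}{-100 + \left(\left(-70\right) 66 + 483\right)} = \frac{1}{-100 + \left(-4620 + 483\right)} = \frac{1}{-100 - 4137} = \frac{1}{-4237} = - \frac{1}{4237}$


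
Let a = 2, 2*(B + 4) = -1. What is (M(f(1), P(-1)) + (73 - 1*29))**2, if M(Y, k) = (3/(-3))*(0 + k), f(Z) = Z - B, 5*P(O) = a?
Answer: 47524/25 ≈ 1901.0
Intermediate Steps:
B = -9/2 (B = -4 + (1/2)*(-1) = -4 - 1/2 = -9/2 ≈ -4.5000)
P(O) = 2/5 (P(O) = (1/5)*2 = 2/5)
f(Z) = 9/2 + Z (f(Z) = Z - 1*(-9/2) = Z + 9/2 = 9/2 + Z)
M(Y, k) = -k (M(Y, k) = (3*(-1/3))*k = -k)
(M(f(1), P(-1)) + (73 - 1*29))**2 = (-1*2/5 + (73 - 1*29))**2 = (-2/5 + (73 - 29))**2 = (-2/5 + 44)**2 = (218/5)**2 = 47524/25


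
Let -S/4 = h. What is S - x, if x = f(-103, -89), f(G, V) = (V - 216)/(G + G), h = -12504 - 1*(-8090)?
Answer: 3636831/206 ≈ 17655.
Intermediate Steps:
h = -4414 (h = -12504 + 8090 = -4414)
S = 17656 (S = -4*(-4414) = 17656)
f(G, V) = (-216 + V)/(2*G) (f(G, V) = (-216 + V)/((2*G)) = (-216 + V)*(1/(2*G)) = (-216 + V)/(2*G))
x = 305/206 (x = (½)*(-216 - 89)/(-103) = (½)*(-1/103)*(-305) = 305/206 ≈ 1.4806)
S - x = 17656 - 1*305/206 = 17656 - 305/206 = 3636831/206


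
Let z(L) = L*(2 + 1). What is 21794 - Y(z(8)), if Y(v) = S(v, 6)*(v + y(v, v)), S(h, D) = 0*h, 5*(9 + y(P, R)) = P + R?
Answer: 21794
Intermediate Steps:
y(P, R) = -9 + P/5 + R/5 (y(P, R) = -9 + (P + R)/5 = -9 + (P/5 + R/5) = -9 + P/5 + R/5)
S(h, D) = 0
z(L) = 3*L (z(L) = L*3 = 3*L)
Y(v) = 0 (Y(v) = 0*(v + (-9 + v/5 + v/5)) = 0*(v + (-9 + 2*v/5)) = 0*(-9 + 7*v/5) = 0)
21794 - Y(z(8)) = 21794 - 1*0 = 21794 + 0 = 21794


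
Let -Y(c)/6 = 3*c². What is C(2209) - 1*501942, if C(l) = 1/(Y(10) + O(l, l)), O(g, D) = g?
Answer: -205294277/409 ≈ -5.0194e+5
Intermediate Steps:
Y(c) = -18*c²
C(l) = 1/(-1800 + l) (C(l) = 1/(-18*10² + l) = 1/(-18*100 + l) = 1/(-1800 + l))
C(2209) - 1*501942 = 1/(-1800 + 2209) - 1*501942 = 1/409 - 501942 = -205294277/409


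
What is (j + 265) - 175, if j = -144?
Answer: -54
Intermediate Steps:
(j + 265) - 175 = (-144 + 265) - 175 = 121 - 175 = -54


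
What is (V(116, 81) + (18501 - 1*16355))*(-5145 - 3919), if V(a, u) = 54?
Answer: -19940800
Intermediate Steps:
(V(116, 81) + (18501 - 1*16355))*(-5145 - 3919) = (54 + (18501 - 1*16355))*(-5145 - 3919) = (54 + (18501 - 16355))*(-9064) = (54 + 2146)*(-9064) = 2200*(-9064) = -19940800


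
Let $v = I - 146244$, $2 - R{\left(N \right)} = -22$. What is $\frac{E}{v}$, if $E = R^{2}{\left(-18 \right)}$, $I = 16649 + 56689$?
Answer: $- \frac{96}{12151} \approx -0.0079006$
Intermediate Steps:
$R{\left(N \right)} = 24$ ($R{\left(N \right)} = 2 - -22 = 2 + 22 = 24$)
$I = 73338$
$v = -72906$ ($v = 73338 - 146244 = -72906$)
$E = 576$ ($E = 24^{2} = 576$)
$\frac{E}{v} = \frac{576}{-72906} = 576 \left(- \frac{1}{72906}\right) = - \frac{96}{12151}$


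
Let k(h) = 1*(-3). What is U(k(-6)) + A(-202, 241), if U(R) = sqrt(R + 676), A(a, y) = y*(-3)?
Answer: -723 + sqrt(673) ≈ -697.06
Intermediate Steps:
A(a, y) = -3*y
k(h) = -3
U(R) = sqrt(676 + R)
U(k(-6)) + A(-202, 241) = sqrt(676 - 3) - 3*241 = sqrt(673) - 723 = -723 + sqrt(673)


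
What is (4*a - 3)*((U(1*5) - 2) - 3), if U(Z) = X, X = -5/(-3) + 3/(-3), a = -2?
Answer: 143/3 ≈ 47.667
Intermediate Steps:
X = ⅔ (X = -5*(-⅓) + 3*(-⅓) = 5/3 - 1 = ⅔ ≈ 0.66667)
U(Z) = ⅔
(4*a - 3)*((U(1*5) - 2) - 3) = (4*(-2) - 3)*((⅔ - 2) - 3) = (-8 - 3)*(-4/3 - 3) = -11*(-13/3) = 143/3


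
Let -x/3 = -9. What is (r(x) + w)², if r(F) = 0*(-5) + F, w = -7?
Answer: 400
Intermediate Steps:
x = 27 (x = -3*(-9) = 27)
r(F) = F (r(F) = 0 + F = F)
(r(x) + w)² = (27 - 7)² = 20² = 400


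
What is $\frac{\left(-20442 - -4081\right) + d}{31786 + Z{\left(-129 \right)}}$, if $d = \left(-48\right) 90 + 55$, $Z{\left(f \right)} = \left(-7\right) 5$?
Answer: $- \frac{20626}{31751} \approx -0.64962$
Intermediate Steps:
$Z{\left(f \right)} = -35$
$d = -4265$ ($d = -4320 + 55 = -4265$)
$\frac{\left(-20442 - -4081\right) + d}{31786 + Z{\left(-129 \right)}} = \frac{\left(-20442 - -4081\right) - 4265}{31786 - 35} = \frac{\left(-20442 + 4081\right) - 4265}{31751} = \left(-16361 - 4265\right) \frac{1}{31751} = \left(-20626\right) \frac{1}{31751} = - \frac{20626}{31751}$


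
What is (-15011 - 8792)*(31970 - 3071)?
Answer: -687882897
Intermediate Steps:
(-15011 - 8792)*(31970 - 3071) = -23803*28899 = -687882897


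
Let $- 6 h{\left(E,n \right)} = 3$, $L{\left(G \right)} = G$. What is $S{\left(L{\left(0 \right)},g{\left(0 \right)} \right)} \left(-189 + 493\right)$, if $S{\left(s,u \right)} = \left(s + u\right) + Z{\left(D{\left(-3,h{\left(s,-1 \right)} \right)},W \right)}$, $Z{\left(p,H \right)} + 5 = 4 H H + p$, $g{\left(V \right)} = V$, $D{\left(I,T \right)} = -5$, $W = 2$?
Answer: $1824$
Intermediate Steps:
$h{\left(E,n \right)} = - \frac{1}{2}$ ($h{\left(E,n \right)} = \left(- \frac{1}{6}\right) 3 = - \frac{1}{2}$)
$Z{\left(p,H \right)} = -5 + p + 4 H^{2}$ ($Z{\left(p,H \right)} = -5 + \left(4 H H + p\right) = -5 + \left(4 H^{2} + p\right) = -5 + \left(p + 4 H^{2}\right) = -5 + p + 4 H^{2}$)
$S{\left(s,u \right)} = 6 + s + u$ ($S{\left(s,u \right)} = \left(s + u\right) - \left(10 - 16\right) = \left(s + u\right) - -6 = \left(s + u\right) + 6 = 6 + s + u$)
$S{\left(L{\left(0 \right)},g{\left(0 \right)} \right)} \left(-189 + 493\right) = \left(6 + 0 + 0\right) \left(-189 + 493\right) = 6 \cdot 304 = 1824$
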